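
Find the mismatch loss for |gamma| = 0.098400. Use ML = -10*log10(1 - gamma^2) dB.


ML = -10 * log10(1 - 0.098400^2) = -10 * log10(0.99031744) = 0.04226 dB

0.04226 dB


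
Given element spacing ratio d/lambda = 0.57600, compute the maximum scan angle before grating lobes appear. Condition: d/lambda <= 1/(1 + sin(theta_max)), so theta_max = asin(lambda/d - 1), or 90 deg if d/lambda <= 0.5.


lambda/d - 1 = 1/0.57600 - 1 = 0.7361111
theta_max = asin(0.7361111) = 47.40 deg

47.40 deg


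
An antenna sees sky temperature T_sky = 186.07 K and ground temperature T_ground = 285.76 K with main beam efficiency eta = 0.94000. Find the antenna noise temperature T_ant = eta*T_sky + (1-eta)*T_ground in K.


T_ant = 0.94000 * 186.07 + (1 - 0.94000) * 285.76 = 192.1 K

192.1 K


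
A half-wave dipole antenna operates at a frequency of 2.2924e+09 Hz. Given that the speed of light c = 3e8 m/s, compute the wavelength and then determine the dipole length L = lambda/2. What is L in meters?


lambda = c / f = 3.0000e+08 / 2.2924e+09 = 0.1308672 m
L = lambda / 2 = 0.1308672 / 2 = 0.06543 m

0.06543 m


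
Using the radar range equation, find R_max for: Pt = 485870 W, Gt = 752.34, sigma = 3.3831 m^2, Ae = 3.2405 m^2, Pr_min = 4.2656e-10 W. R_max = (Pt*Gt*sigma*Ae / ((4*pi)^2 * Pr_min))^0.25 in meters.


R^4 = 485870*752.34*3.3831*3.2405 / ((4*pi)^2 * 4.2656e-10) = 5.949237e+16
R_max = 5.949237e+16^0.25 = 15618 m

15618 m


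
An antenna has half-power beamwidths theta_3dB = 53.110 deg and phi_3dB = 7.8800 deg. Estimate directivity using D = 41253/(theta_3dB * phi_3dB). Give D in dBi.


D_linear = 41253 / (53.110 * 7.8800) = 98.57188
D_dBi = 10 * log10(98.57188) = 19.94 dBi

19.94 dBi


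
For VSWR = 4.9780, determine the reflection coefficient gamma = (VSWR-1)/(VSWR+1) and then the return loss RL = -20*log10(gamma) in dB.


gamma = (4.9780 - 1) / (4.9780 + 1) = 0.6654399
RL = -20 * log10(0.6654399) = 3.538 dB

3.538 dB


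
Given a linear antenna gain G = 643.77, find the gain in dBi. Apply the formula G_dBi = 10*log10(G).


G_dBi = 10 * log10(643.77) = 28.09 dBi

28.09 dBi


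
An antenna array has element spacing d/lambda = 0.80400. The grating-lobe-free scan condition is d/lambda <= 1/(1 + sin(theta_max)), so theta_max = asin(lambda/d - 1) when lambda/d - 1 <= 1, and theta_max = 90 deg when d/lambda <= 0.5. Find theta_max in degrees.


lambda/d - 1 = 1/0.80400 - 1 = 0.2437811
theta_max = asin(0.2437811) = 14.11 deg

14.11 deg


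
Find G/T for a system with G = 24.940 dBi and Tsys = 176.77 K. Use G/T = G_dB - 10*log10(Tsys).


G/T = 24.940 - 10*log10(176.77) = 24.940 - 22.47409 = 2.466 dB/K

2.466 dB/K


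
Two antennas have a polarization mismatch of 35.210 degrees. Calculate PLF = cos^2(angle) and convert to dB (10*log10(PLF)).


PLF_linear = cos^2(35.210 deg) = 0.6675614
PLF_dB = 10 * log10(0.6675614) = -1.755 dB

-1.755 dB


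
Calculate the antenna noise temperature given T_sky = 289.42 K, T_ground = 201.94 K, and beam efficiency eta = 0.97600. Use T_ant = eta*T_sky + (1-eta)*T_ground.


T_ant = 0.97600 * 289.42 + (1 - 0.97600) * 201.94 = 287.3 K

287.3 K


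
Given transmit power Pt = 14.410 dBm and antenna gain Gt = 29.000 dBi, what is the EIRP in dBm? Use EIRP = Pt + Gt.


EIRP = Pt + Gt = 14.410 + 29.000 = 43.41 dBm

43.41 dBm


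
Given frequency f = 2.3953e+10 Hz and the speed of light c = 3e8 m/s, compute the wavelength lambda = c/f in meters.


lambda = c / f = 3.0000e+08 / 2.3953e+10 = 0.01252 m

0.01252 m


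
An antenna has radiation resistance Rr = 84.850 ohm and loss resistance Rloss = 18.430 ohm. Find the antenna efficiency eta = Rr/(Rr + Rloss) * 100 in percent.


eta = 84.850 / (84.850 + 18.430) * 100 = 82.16%

82.16%


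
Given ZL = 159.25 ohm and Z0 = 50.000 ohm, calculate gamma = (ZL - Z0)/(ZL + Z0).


gamma = (159.25 - 50.000) / (159.25 + 50.000) = 0.5221

0.5221


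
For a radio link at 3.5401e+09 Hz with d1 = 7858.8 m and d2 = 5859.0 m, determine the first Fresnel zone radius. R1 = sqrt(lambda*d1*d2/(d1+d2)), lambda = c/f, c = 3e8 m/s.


lambda = c / f = 3.0000e+08 / 3.5401e+09 = 0.08474337 m
R1 = sqrt(0.08474337 * 7858.8 * 5859.0 / (7858.8 + 5859.0)) = 16.87 m

16.87 m


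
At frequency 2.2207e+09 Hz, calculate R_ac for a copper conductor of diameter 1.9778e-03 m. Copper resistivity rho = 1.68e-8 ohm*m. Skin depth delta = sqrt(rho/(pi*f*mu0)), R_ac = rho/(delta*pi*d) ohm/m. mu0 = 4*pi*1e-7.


delta = sqrt(1.68e-8 / (pi * 2.2207e+09 * 4*pi*1e-7)) = 1.384299e-06 m
R_ac = 1.68e-8 / (1.384299e-06 * pi * 1.9778e-03) = 1.953 ohm/m

1.953 ohm/m


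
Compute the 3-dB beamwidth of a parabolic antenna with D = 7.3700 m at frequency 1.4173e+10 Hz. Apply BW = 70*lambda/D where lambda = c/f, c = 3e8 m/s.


lambda = c / f = 3.0000e+08 / 1.4173e+10 = 0.02116701 m
BW = 70 * 0.02116701 / 7.3700 = 0.2010 deg

0.2010 deg


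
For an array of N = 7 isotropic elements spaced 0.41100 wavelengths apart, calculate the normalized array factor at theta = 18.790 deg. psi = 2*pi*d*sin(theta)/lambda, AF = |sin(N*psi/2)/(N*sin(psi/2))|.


psi = 2*pi*0.41100*sin(18.790 deg) = 0.8317888 rad
AF = |sin(7*0.8317888/2) / (7*sin(0.8317888/2))| = 0.08073

0.08073


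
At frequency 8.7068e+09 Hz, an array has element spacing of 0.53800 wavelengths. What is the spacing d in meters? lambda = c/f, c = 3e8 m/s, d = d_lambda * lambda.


lambda = c / f = 3.0000e+08 / 8.7068e+09 = 0.03445583 m
d = 0.53800 * 0.03445583 = 0.01854 m

0.01854 m


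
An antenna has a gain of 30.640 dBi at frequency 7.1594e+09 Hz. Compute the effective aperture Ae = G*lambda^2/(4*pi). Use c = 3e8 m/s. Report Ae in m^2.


lambda = c / f = 3.0000e+08 / 7.1594e+09 = 0.04190295 m
G_linear = 10^(30.640/10) = 1158.777
Ae = G_linear * lambda^2 / (4*pi) = 1158.777 * 0.04190295^2 / (4*pi) = 0.1619 m^2

0.1619 m^2


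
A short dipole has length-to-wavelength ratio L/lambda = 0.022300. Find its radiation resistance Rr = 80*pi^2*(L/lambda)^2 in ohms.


Rr = 80 * pi^2 * (0.022300)^2 = 80 * 9.869604 * 4.972900e-04 = 0.3926 ohm

0.3926 ohm


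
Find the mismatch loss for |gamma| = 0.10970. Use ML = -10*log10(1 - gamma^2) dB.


ML = -10 * log10(1 - 0.10970^2) = -10 * log10(0.98796591) = 0.05258 dB

0.05258 dB


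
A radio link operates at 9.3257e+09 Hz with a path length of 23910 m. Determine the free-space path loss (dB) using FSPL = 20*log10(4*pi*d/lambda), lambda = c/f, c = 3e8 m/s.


lambda = c / f = 3.0000e+08 / 9.3257e+09 = 0.03216917 m
FSPL = 20 * log10(4*pi*23910/0.03216917) = 139.4 dB

139.4 dB


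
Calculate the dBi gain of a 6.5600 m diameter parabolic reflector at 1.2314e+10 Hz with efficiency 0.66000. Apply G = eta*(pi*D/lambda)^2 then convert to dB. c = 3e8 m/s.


lambda = c / f = 3.0000e+08 / 1.2314e+10 = 0.02436251 m
G_linear = 0.66000 * (pi * 6.5600 / 0.02436251)^2 = 472288.4
G_dBi = 10 * log10(472288.4) = 56.74 dBi

56.74 dBi


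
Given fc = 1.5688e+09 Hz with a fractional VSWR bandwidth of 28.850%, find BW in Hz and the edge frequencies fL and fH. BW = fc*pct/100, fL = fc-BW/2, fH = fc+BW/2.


BW = 1.5688e+09 * 28.850/100 = 4.525988e+08 Hz
fL = 1.5688e+09 - 4.525988e+08/2 = 1.343e+09 Hz
fH = 1.5688e+09 + 4.525988e+08/2 = 1.795e+09 Hz

BW=4.526e+08 Hz, fL=1.343e+09 Hz, fH=1.795e+09 Hz


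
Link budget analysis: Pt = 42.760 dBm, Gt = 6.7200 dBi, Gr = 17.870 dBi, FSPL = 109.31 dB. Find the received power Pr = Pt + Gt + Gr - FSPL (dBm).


Pr = 42.760 + 6.7200 + 17.870 - 109.31 = -41.96 dBm

-41.96 dBm


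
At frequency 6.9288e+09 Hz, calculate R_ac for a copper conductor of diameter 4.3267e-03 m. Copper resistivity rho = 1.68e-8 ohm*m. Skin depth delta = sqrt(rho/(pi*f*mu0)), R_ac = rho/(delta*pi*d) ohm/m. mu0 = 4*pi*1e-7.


delta = sqrt(1.68e-8 / (pi * 6.9288e+09 * 4*pi*1e-7)) = 7.836926e-07 m
R_ac = 1.68e-8 / (7.836926e-07 * pi * 4.3267e-03) = 1.577 ohm/m

1.577 ohm/m


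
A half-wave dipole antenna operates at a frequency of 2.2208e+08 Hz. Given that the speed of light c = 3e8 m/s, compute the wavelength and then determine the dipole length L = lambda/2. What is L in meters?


lambda = c / f = 3.0000e+08 / 2.2208e+08 = 1.350865 m
L = lambda / 2 = 1.350865 / 2 = 0.6754 m

0.6754 m


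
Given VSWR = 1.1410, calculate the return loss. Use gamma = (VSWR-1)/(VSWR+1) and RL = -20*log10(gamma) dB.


gamma = (1.1410 - 1) / (1.1410 + 1) = 0.06585708
RL = -20 * log10(0.06585708) = 23.63 dB

23.63 dB


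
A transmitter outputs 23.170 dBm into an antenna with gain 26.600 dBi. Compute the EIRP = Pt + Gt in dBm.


EIRP = Pt + Gt = 23.170 + 26.600 = 49.77 dBm

49.77 dBm


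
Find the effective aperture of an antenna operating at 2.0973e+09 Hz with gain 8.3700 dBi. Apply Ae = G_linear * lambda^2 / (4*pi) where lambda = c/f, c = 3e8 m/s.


lambda = c / f = 3.0000e+08 / 2.0973e+09 = 0.1430411 m
G_linear = 10^(8.3700/10) = 6.870684
Ae = G_linear * lambda^2 / (4*pi) = 6.870684 * 0.1430411^2 / (4*pi) = 0.01119 m^2

0.01119 m^2


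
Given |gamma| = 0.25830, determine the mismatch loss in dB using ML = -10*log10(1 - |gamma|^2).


ML = -10 * log10(1 - 0.25830^2) = -10 * log10(0.93328111) = 0.2999 dB

0.2999 dB


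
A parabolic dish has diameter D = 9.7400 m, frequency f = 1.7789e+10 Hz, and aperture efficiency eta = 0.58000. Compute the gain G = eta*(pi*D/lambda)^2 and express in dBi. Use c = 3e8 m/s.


lambda = c / f = 3.0000e+08 / 1.7789e+10 = 0.01686435 m
G_linear = 0.58000 * (pi * 9.7400 / 0.01686435)^2 = 1.909442e+06
G_dBi = 10 * log10(1.909442e+06) = 62.81 dBi

62.81 dBi


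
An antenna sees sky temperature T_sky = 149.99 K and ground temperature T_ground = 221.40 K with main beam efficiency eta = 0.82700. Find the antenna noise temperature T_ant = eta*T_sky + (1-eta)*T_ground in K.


T_ant = 0.82700 * 149.99 + (1 - 0.82700) * 221.40 = 162.3 K

162.3 K


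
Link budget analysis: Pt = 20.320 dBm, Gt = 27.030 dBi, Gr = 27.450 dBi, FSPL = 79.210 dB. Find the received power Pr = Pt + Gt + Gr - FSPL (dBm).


Pr = 20.320 + 27.030 + 27.450 - 79.210 = -4.41 dBm

-4.41 dBm


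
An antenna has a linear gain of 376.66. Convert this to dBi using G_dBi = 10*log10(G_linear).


G_dBi = 10 * log10(376.66) = 25.76 dBi

25.76 dBi


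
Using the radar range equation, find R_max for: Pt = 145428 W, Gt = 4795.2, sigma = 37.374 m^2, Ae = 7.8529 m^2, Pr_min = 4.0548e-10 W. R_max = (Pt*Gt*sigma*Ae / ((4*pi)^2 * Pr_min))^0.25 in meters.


R^4 = 145428*4795.2*37.374*7.8529 / ((4*pi)^2 * 4.0548e-10) = 3.196430e+18
R_max = 3.196430e+18^0.25 = 42283 m

42283 m


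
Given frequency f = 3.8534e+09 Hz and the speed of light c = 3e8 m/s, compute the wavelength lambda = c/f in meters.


lambda = c / f = 3.0000e+08 / 3.8534e+09 = 0.07785 m

0.07785 m


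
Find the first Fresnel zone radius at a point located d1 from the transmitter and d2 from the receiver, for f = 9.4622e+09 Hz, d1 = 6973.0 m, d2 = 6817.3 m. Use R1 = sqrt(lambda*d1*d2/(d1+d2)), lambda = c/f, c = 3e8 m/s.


lambda = c / f = 3.0000e+08 / 9.4622e+09 = 0.03170510 m
R1 = sqrt(0.03170510 * 6973.0 * 6817.3 / (6973.0 + 6817.3)) = 10.45 m

10.45 m


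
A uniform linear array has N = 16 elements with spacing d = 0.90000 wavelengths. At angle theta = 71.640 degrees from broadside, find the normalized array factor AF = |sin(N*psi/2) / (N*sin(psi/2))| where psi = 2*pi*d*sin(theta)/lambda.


psi = 2*pi*0.90000*sin(71.640 deg) = 5.367012 rad
AF = |sin(16*5.367012/2) / (16*sin(5.367012/2))| = 0.1223

0.1223


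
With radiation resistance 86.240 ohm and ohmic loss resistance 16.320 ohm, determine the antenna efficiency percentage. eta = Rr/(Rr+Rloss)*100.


eta = 86.240 / (86.240 + 16.320) * 100 = 84.09%

84.09%


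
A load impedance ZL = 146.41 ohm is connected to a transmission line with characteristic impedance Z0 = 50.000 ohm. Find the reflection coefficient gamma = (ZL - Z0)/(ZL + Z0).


gamma = (146.41 - 50.000) / (146.41 + 50.000) = 0.4909

0.4909


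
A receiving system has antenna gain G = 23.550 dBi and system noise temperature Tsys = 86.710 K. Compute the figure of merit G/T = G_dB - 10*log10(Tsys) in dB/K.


G/T = 23.550 - 10*log10(86.710) = 23.550 - 19.38069 = 4.169 dB/K

4.169 dB/K


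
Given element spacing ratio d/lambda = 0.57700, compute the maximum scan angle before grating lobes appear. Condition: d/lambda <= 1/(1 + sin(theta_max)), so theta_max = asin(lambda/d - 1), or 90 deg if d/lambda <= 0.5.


lambda/d - 1 = 1/0.57700 - 1 = 0.7331023
theta_max = asin(0.7331023) = 47.15 deg

47.15 deg


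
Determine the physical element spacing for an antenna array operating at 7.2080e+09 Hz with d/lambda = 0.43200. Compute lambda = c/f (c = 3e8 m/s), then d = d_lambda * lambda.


lambda = c / f = 3.0000e+08 / 7.2080e+09 = 0.04162042 m
d = 0.43200 * 0.04162042 = 0.01798 m

0.01798 m


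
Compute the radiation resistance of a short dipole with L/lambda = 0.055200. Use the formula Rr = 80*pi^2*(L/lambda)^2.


Rr = 80 * pi^2 * (0.055200)^2 = 80 * 9.869604 * 3.047040e-03 = 2.406 ohm

2.406 ohm


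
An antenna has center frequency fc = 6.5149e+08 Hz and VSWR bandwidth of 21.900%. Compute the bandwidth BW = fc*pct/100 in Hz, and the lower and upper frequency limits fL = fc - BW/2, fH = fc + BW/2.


BW = 6.5149e+08 * 21.900/100 = 1.426763e+08 Hz
fL = 6.5149e+08 - 1.426763e+08/2 = 5.802e+08 Hz
fH = 6.5149e+08 + 1.426763e+08/2 = 7.228e+08 Hz

BW=1.427e+08 Hz, fL=5.802e+08 Hz, fH=7.228e+08 Hz


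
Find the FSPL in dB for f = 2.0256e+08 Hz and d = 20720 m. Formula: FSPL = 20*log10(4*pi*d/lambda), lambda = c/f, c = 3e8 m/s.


lambda = c / f = 3.0000e+08 / 2.0256e+08 = 1.481043 m
FSPL = 20 * log10(4*pi*20720/1.481043) = 104.9 dB

104.9 dB


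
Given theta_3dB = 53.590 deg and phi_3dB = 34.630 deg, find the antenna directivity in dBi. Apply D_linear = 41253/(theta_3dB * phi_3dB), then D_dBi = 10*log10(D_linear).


D_linear = 41253 / (53.590 * 34.630) = 22.22897
D_dBi = 10 * log10(22.22897) = 13.47 dBi

13.47 dBi


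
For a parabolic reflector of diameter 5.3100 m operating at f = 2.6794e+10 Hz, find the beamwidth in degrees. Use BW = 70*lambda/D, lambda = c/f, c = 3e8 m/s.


lambda = c / f = 3.0000e+08 / 2.6794e+10 = 0.01119654 m
BW = 70 * 0.01119654 / 5.3100 = 0.1476 deg

0.1476 deg


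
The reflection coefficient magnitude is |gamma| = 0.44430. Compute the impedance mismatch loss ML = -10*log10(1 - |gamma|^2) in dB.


ML = -10 * log10(1 - 0.44430^2) = -10 * log10(0.80259751) = 0.9550 dB

0.9550 dB


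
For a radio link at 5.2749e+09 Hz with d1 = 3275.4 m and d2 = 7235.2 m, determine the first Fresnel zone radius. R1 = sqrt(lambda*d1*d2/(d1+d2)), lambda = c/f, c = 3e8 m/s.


lambda = c / f = 3.0000e+08 / 5.2749e+09 = 0.05687312 m
R1 = sqrt(0.05687312 * 3275.4 * 7235.2 / (3275.4 + 7235.2)) = 11.32 m

11.32 m


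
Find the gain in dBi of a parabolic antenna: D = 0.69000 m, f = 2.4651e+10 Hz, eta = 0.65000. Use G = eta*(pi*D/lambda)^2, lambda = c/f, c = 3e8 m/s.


lambda = c / f = 3.0000e+08 / 2.4651e+10 = 0.01216989 m
G_linear = 0.65000 * (pi * 0.69000 / 0.01216989)^2 = 20622.34
G_dBi = 10 * log10(20622.34) = 43.14 dBi

43.14 dBi


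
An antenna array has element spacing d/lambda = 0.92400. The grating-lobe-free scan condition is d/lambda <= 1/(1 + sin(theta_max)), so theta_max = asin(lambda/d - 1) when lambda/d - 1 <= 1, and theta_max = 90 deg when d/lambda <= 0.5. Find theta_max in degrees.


lambda/d - 1 = 1/0.92400 - 1 = 0.08225108
theta_max = asin(0.08225108) = 4.718 deg

4.718 deg


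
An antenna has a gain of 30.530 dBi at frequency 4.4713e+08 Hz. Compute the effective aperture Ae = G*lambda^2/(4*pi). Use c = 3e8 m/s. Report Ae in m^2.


lambda = c / f = 3.0000e+08 / 4.4713e+08 = 0.6709458 m
G_linear = 10^(30.530/10) = 1129.796
Ae = G_linear * lambda^2 / (4*pi) = 1129.796 * 0.6709458^2 / (4*pi) = 40.47 m^2

40.47 m^2


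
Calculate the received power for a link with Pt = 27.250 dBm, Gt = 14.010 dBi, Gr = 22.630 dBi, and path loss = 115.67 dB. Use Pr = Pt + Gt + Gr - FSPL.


Pr = 27.250 + 14.010 + 22.630 - 115.67 = -51.78 dBm

-51.78 dBm


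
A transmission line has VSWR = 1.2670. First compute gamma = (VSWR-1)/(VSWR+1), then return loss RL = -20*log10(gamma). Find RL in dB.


gamma = (1.2670 - 1) / (1.2670 + 1) = 0.1177768
RL = -20 * log10(0.1177768) = 18.58 dB

18.58 dB


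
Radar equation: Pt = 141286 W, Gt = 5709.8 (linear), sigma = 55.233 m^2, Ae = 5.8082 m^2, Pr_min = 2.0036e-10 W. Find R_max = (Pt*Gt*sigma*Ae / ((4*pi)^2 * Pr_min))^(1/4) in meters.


R^4 = 141286*5709.8*55.233*5.8082 / ((4*pi)^2 * 2.0036e-10) = 8.179551e+18
R_max = 8.179551e+18^0.25 = 53479 m

53479 m


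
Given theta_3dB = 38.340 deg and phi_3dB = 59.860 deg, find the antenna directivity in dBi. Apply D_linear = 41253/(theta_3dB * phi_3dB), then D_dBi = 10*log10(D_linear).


D_linear = 41253 / (38.340 * 59.860) = 17.97491
D_dBi = 10 * log10(17.97491) = 12.55 dBi

12.55 dBi


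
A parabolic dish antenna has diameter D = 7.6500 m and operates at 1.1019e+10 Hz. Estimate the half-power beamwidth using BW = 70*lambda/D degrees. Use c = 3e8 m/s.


lambda = c / f = 3.0000e+08 / 1.1019e+10 = 0.02722570 m
BW = 70 * 0.02722570 / 7.6500 = 0.2491 deg

0.2491 deg


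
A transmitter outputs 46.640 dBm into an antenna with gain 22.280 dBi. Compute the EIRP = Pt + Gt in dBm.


EIRP = Pt + Gt = 46.640 + 22.280 = 68.92 dBm

68.92 dBm


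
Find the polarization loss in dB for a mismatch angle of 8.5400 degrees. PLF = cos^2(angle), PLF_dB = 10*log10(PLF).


PLF_linear = cos^2(8.5400 deg) = 0.9779478
PLF_dB = 10 * log10(0.9779478) = -0.09684 dB

-0.09684 dB


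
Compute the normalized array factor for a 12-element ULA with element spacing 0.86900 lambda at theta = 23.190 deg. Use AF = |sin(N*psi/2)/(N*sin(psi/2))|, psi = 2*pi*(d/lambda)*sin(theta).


psi = 2*pi*0.86900*sin(23.190 deg) = 2.150082 rad
AF = |sin(12*2.150082/2) / (12*sin(2.150082/2))| = 0.03107

0.03107


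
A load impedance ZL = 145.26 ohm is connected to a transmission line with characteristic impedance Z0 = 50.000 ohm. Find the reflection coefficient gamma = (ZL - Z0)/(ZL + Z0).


gamma = (145.26 - 50.000) / (145.26 + 50.000) = 0.4879

0.4879


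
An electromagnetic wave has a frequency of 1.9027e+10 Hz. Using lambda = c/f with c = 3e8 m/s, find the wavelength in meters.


lambda = c / f = 3.0000e+08 / 1.9027e+10 = 0.01577 m

0.01577 m


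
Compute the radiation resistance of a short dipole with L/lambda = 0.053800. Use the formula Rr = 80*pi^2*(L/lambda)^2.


Rr = 80 * pi^2 * (0.053800)^2 = 80 * 9.869604 * 2.894440e-03 = 2.285 ohm

2.285 ohm


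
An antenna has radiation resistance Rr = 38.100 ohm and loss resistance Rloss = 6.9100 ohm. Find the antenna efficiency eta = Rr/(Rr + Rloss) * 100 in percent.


eta = 38.100 / (38.100 + 6.9100) * 100 = 84.65%

84.65%


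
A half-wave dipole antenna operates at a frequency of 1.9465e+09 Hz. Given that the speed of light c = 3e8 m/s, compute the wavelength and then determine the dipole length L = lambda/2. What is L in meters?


lambda = c / f = 3.0000e+08 / 1.9465e+09 = 0.1541228 m
L = lambda / 2 = 0.1541228 / 2 = 0.07706 m

0.07706 m


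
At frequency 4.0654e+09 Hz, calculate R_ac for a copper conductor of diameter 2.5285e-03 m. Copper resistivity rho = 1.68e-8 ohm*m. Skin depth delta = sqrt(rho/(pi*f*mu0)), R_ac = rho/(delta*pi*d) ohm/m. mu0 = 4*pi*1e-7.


delta = sqrt(1.68e-8 / (pi * 4.0654e+09 * 4*pi*1e-7)) = 1.023112e-06 m
R_ac = 1.68e-8 / (1.023112e-06 * pi * 2.5285e-03) = 2.067 ohm/m

2.067 ohm/m


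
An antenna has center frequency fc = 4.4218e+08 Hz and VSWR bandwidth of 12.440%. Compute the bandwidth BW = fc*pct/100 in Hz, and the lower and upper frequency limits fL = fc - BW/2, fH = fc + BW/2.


BW = 4.4218e+08 * 12.440/100 = 5.500719e+07 Hz
fL = 4.4218e+08 - 5.500719e+07/2 = 4.147e+08 Hz
fH = 4.4218e+08 + 5.500719e+07/2 = 4.697e+08 Hz

BW=5.501e+07 Hz, fL=4.147e+08 Hz, fH=4.697e+08 Hz


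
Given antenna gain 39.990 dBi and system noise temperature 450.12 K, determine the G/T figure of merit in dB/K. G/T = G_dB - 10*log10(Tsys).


G/T = 39.990 - 10*log10(450.12) = 39.990 - 26.53328 = 13.46 dB/K

13.46 dB/K


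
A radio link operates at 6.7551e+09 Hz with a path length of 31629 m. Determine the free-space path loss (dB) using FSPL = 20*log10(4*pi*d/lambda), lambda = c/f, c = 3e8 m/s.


lambda = c / f = 3.0000e+08 / 6.7551e+09 = 0.04441089 m
FSPL = 20 * log10(4*pi*31629/0.04441089) = 139.0 dB

139.0 dB


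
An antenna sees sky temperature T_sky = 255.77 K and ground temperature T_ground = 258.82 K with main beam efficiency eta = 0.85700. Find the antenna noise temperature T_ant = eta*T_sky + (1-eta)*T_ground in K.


T_ant = 0.85700 * 255.77 + (1 - 0.85700) * 258.82 = 256.2 K

256.2 K


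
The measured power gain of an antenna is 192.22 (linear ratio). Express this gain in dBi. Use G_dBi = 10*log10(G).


G_dBi = 10 * log10(192.22) = 22.84 dBi

22.84 dBi


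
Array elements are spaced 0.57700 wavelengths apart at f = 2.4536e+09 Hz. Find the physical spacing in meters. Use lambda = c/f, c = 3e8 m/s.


lambda = c / f = 3.0000e+08 / 2.4536e+09 = 0.1222693 m
d = 0.57700 * 0.1222693 = 0.07055 m

0.07055 m


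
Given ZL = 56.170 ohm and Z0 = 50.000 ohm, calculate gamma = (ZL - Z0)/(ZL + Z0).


gamma = (56.170 - 50.000) / (56.170 + 50.000) = 0.05811

0.05811


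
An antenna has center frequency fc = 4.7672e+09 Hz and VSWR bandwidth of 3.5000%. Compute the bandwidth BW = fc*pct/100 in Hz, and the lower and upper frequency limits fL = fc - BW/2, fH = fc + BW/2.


BW = 4.7672e+09 * 3.5000/100 = 1.668520e+08 Hz
fL = 4.7672e+09 - 1.668520e+08/2 = 4.684e+09 Hz
fH = 4.7672e+09 + 1.668520e+08/2 = 4.851e+09 Hz

BW=1.669e+08 Hz, fL=4.684e+09 Hz, fH=4.851e+09 Hz


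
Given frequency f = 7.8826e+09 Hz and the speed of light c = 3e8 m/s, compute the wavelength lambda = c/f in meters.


lambda = c / f = 3.0000e+08 / 7.8826e+09 = 0.03806 m

0.03806 m


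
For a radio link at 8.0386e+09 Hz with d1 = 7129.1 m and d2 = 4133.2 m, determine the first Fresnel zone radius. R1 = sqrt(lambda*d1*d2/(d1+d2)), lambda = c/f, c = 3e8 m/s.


lambda = c / f = 3.0000e+08 / 8.0386e+09 = 0.03731993 m
R1 = sqrt(0.03731993 * 7129.1 * 4133.2 / (7129.1 + 4133.2)) = 9.881 m

9.881 m


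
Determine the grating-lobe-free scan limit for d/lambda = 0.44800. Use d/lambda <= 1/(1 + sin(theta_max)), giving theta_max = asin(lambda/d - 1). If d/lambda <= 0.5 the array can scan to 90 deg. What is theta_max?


lambda/d - 1 = 1/0.44800 - 1 = 1.232143 >= 1
d/lambda <= 0.5, so the array can scan to endfire without grating lobes: theta_max = 90 deg

90 deg


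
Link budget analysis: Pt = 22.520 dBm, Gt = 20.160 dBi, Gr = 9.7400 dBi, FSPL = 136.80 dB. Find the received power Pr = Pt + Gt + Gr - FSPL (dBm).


Pr = 22.520 + 20.160 + 9.7400 - 136.80 = -84.38 dBm

-84.38 dBm


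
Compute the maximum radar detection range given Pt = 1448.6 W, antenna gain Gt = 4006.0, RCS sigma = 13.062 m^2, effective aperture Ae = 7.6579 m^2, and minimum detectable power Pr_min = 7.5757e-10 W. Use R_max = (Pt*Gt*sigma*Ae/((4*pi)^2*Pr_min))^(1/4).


R^4 = 1448.6*4006.0*13.062*7.6579 / ((4*pi)^2 * 7.5757e-10) = 4.852173e+15
R_max = 4.852173e+15^0.25 = 8346 m

8346 m


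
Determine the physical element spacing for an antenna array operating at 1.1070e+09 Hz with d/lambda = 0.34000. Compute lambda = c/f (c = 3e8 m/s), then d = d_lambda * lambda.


lambda = c / f = 3.0000e+08 / 1.1070e+09 = 0.2710027 m
d = 0.34000 * 0.2710027 = 0.09214 m

0.09214 m


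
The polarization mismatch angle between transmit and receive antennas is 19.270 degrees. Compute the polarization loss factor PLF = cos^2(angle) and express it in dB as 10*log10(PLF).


PLF_linear = cos^2(19.270 deg) = 0.8910867
PLF_dB = 10 * log10(0.8910867) = -0.5008 dB

-0.5008 dB


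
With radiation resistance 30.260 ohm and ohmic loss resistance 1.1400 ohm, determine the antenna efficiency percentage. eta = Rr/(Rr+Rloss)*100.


eta = 30.260 / (30.260 + 1.1400) * 100 = 96.37%

96.37%


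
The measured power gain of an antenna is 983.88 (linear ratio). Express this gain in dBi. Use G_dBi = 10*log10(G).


G_dBi = 10 * log10(983.88) = 29.93 dBi

29.93 dBi


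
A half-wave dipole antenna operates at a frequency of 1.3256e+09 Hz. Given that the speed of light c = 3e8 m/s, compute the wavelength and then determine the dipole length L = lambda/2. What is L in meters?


lambda = c / f = 3.0000e+08 / 1.3256e+09 = 0.2263126 m
L = lambda / 2 = 0.2263126 / 2 = 0.1132 m

0.1132 m


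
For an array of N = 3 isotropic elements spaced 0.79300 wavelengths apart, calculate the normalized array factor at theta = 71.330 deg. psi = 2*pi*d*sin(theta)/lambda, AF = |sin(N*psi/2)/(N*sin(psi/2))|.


psi = 2*pi*0.79300*sin(71.330 deg) = 4.720373 rad
AF = |sin(3*4.720373/2) / (3*sin(4.720373/2))| = 0.3387

0.3387


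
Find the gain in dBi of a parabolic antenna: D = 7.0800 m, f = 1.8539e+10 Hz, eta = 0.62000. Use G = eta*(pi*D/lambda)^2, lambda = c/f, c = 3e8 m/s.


lambda = c / f = 3.0000e+08 / 1.8539e+10 = 0.01618210 m
G_linear = 0.62000 * (pi * 7.0800 / 0.01618210)^2 = 1.171354e+06
G_dBi = 10 * log10(1.171354e+06) = 60.69 dBi

60.69 dBi


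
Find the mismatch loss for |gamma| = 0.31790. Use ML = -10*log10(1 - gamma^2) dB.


ML = -10 * log10(1 - 0.31790^2) = -10 * log10(0.89893959) = 0.4627 dB

0.4627 dB


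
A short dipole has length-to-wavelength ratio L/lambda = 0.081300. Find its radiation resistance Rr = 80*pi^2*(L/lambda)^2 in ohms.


Rr = 80 * pi^2 * (0.081300)^2 = 80 * 9.869604 * 6.609690e-03 = 5.219 ohm

5.219 ohm


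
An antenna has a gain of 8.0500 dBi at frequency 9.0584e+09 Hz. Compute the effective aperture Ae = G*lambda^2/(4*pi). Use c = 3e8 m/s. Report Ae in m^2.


lambda = c / f = 3.0000e+08 / 9.0584e+09 = 0.03311843 m
G_linear = 10^(8.0500/10) = 6.382635
Ae = G_linear * lambda^2 / (4*pi) = 6.382635 * 0.03311843^2 / (4*pi) = 5.571e-04 m^2

5.571e-04 m^2


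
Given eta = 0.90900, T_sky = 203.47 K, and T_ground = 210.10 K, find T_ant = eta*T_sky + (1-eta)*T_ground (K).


T_ant = 0.90900 * 203.47 + (1 - 0.90900) * 210.10 = 204.1 K

204.1 K


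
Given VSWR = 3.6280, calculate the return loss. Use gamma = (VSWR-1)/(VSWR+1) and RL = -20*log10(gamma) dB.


gamma = (3.6280 - 1) / (3.6280 + 1) = 0.5678479
RL = -20 * log10(0.5678479) = 4.915 dB

4.915 dB


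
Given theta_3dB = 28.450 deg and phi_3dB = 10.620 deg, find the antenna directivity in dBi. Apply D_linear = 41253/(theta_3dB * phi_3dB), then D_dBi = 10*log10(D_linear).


D_linear = 41253 / (28.450 * 10.620) = 136.5365
D_dBi = 10 * log10(136.5365) = 21.35 dBi

21.35 dBi


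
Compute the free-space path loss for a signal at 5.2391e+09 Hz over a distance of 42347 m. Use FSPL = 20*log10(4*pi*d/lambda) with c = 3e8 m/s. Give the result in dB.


lambda = c / f = 3.0000e+08 / 5.2391e+09 = 0.05726174 m
FSPL = 20 * log10(4*pi*42347/0.05726174) = 139.4 dB

139.4 dB


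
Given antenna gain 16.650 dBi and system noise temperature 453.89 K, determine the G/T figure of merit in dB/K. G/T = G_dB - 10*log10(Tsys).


G/T = 16.650 - 10*log10(453.89) = 16.650 - 26.56951 = -9.920 dB/K

-9.920 dB/K


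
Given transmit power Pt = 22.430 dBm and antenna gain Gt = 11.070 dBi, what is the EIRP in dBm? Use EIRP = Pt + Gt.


EIRP = Pt + Gt = 22.430 + 11.070 = 33.50 dBm

33.50 dBm


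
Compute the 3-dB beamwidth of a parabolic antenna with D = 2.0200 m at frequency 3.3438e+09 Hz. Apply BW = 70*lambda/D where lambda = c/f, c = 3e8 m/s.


lambda = c / f = 3.0000e+08 / 3.3438e+09 = 0.08971828 m
BW = 70 * 0.08971828 / 2.0200 = 3.109 deg

3.109 deg


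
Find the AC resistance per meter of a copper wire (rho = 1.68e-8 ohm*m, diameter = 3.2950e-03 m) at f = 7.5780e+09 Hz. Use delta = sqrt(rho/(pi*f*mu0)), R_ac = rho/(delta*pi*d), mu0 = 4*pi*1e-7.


delta = sqrt(1.68e-8 / (pi * 7.5780e+09 * 4*pi*1e-7)) = 7.493720e-07 m
R_ac = 1.68e-8 / (7.493720e-07 * pi * 3.2950e-03) = 2.166 ohm/m

2.166 ohm/m


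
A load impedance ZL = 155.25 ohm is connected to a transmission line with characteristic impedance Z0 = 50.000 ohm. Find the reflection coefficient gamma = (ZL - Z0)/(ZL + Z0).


gamma = (155.25 - 50.000) / (155.25 + 50.000) = 0.5128

0.5128


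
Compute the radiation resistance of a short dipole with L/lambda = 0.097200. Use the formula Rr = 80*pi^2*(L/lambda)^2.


Rr = 80 * pi^2 * (0.097200)^2 = 80 * 9.869604 * 9.447840e-03 = 7.460 ohm

7.460 ohm


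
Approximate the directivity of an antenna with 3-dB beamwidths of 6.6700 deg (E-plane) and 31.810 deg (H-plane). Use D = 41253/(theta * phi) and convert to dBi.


D_linear = 41253 / (6.6700 * 31.810) = 194.4312
D_dBi = 10 * log10(194.4312) = 22.89 dBi

22.89 dBi


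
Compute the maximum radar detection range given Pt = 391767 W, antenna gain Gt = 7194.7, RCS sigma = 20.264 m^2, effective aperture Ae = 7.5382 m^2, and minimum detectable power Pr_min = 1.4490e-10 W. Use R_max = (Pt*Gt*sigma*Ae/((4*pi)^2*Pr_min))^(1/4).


R^4 = 391767*7194.7*20.264*7.5382 / ((4*pi)^2 * 1.4490e-10) = 1.881678e+19
R_max = 1.881678e+19^0.25 = 65862 m

65862 m


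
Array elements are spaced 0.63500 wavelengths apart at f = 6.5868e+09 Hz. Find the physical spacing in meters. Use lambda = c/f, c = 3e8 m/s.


lambda = c / f = 3.0000e+08 / 6.5868e+09 = 0.04554564 m
d = 0.63500 * 0.04554564 = 0.02892 m

0.02892 m


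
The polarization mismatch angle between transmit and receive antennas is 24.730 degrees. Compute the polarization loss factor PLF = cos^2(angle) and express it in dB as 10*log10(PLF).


PLF_linear = cos^2(24.730 deg) = 0.8249894
PLF_dB = 10 * log10(0.8249894) = -0.8355 dB

-0.8355 dB


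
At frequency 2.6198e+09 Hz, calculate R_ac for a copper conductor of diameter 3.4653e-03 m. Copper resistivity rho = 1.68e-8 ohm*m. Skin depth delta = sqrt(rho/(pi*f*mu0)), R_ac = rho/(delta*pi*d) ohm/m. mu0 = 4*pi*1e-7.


delta = sqrt(1.68e-8 / (pi * 2.6198e+09 * 4*pi*1e-7)) = 1.274503e-06 m
R_ac = 1.68e-8 / (1.274503e-06 * pi * 3.4653e-03) = 1.211 ohm/m

1.211 ohm/m


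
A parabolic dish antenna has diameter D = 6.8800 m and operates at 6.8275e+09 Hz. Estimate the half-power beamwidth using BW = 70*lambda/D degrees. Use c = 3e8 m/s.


lambda = c / f = 3.0000e+08 / 6.8275e+09 = 0.04393995 m
BW = 70 * 0.04393995 / 6.8800 = 0.4471 deg

0.4471 deg


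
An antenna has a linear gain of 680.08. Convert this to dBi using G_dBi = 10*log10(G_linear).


G_dBi = 10 * log10(680.08) = 28.33 dBi

28.33 dBi


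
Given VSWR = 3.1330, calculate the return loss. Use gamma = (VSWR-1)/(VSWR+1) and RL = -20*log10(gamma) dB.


gamma = (3.1330 - 1) / (3.1330 + 1) = 0.5160900
RL = -20 * log10(0.5160900) = 5.745 dB

5.745 dB


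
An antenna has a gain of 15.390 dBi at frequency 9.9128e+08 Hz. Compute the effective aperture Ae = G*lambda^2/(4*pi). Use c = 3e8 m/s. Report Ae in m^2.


lambda = c / f = 3.0000e+08 / 9.9128e+08 = 0.3026390 m
G_linear = 10^(15.390/10) = 34.59394
Ae = G_linear * lambda^2 / (4*pi) = 34.59394 * 0.3026390^2 / (4*pi) = 0.2521 m^2

0.2521 m^2


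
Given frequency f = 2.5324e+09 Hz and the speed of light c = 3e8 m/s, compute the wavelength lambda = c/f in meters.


lambda = c / f = 3.0000e+08 / 2.5324e+09 = 0.1185 m

0.1185 m


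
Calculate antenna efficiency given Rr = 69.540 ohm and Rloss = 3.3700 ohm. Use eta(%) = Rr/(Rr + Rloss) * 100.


eta = 69.540 / (69.540 + 3.3700) * 100 = 95.38%

95.38%


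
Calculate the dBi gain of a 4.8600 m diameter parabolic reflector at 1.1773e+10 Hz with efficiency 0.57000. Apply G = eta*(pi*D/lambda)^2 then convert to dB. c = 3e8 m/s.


lambda = c / f = 3.0000e+08 / 1.1773e+10 = 0.02548204 m
G_linear = 0.57000 * (pi * 4.8600 / 0.02548204)^2 = 204634.5
G_dBi = 10 * log10(204634.5) = 53.11 dBi

53.11 dBi


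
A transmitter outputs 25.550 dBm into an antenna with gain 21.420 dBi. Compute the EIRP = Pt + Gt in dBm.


EIRP = Pt + Gt = 25.550 + 21.420 = 46.97 dBm

46.97 dBm


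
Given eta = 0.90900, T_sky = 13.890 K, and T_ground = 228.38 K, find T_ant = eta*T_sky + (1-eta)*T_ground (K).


T_ant = 0.90900 * 13.890 + (1 - 0.90900) * 228.38 = 33.41 K

33.41 K


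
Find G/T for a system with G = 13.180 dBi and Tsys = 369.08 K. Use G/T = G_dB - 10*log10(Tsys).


G/T = 13.180 - 10*log10(369.08) = 13.180 - 25.67121 = -12.49 dB/K

-12.49 dB/K


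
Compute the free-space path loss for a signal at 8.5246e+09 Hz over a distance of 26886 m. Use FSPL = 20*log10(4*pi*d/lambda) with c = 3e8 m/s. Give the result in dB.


lambda = c / f = 3.0000e+08 / 8.5246e+09 = 0.03519227 m
FSPL = 20 * log10(4*pi*26886/0.03519227) = 139.6 dB

139.6 dB


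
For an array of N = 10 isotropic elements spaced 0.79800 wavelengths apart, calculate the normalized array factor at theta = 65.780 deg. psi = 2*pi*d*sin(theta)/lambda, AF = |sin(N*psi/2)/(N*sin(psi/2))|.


psi = 2*pi*0.79800*sin(65.780 deg) = 4.572636 rad
AF = |sin(10*4.572636/2) / (10*sin(4.572636/2))| = 0.1014

0.1014


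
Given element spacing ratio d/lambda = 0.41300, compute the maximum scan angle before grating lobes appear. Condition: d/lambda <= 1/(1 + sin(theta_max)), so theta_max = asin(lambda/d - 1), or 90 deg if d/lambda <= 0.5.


lambda/d - 1 = 1/0.41300 - 1 = 1.421308 >= 1
d/lambda <= 0.5, so the array can scan to endfire without grating lobes: theta_max = 90 deg

90 deg


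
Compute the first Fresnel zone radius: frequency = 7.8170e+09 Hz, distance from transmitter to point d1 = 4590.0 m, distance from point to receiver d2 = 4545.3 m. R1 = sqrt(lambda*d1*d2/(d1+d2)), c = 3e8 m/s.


lambda = c / f = 3.0000e+08 / 7.8170e+09 = 0.03837789 m
R1 = sqrt(0.03837789 * 4590.0 * 4545.3 / (4590.0 + 4545.3)) = 9.362 m

9.362 m


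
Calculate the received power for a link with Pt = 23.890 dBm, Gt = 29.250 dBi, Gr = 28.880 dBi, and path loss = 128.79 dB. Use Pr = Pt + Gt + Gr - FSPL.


Pr = 23.890 + 29.250 + 28.880 - 128.79 = -46.77 dBm

-46.77 dBm


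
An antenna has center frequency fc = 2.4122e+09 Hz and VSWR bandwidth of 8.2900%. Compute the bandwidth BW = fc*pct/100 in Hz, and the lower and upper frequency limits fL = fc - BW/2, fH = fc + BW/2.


BW = 2.4122e+09 * 8.2900/100 = 1.999714e+08 Hz
fL = 2.4122e+09 - 1.999714e+08/2 = 2.312e+09 Hz
fH = 2.4122e+09 + 1.999714e+08/2 = 2.512e+09 Hz

BW=2.000e+08 Hz, fL=2.312e+09 Hz, fH=2.512e+09 Hz


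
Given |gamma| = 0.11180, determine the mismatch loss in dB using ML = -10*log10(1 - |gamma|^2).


ML = -10 * log10(1 - 0.11180^2) = -10 * log10(0.98750076) = 0.05463 dB

0.05463 dB


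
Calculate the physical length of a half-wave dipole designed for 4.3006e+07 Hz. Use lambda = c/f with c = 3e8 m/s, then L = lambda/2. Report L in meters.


lambda = c / f = 3.0000e+08 / 4.3006e+07 = 6.975771 m
L = lambda / 2 = 6.975771 / 2 = 3.488 m

3.488 m


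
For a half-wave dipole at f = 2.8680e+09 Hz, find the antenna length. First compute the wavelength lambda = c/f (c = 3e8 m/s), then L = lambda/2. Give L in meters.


lambda = c / f = 3.0000e+08 / 2.8680e+09 = 0.1046025 m
L = lambda / 2 = 0.1046025 / 2 = 0.05230 m

0.05230 m


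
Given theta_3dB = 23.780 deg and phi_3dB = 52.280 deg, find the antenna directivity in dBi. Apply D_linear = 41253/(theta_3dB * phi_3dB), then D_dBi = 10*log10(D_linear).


D_linear = 41253 / (23.780 * 52.280) = 33.18242
D_dBi = 10 * log10(33.18242) = 15.21 dBi

15.21 dBi


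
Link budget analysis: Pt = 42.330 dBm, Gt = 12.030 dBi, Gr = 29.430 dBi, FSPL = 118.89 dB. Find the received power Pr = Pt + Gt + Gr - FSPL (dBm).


Pr = 42.330 + 12.030 + 29.430 - 118.89 = -35.10 dBm

-35.10 dBm


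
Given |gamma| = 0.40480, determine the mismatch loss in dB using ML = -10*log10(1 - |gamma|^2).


ML = -10 * log10(1 - 0.40480^2) = -10 * log10(0.83613696) = 0.7772 dB

0.7772 dB


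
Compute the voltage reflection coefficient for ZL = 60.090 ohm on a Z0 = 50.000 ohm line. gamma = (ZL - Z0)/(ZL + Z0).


gamma = (60.090 - 50.000) / (60.090 + 50.000) = 0.09165

0.09165


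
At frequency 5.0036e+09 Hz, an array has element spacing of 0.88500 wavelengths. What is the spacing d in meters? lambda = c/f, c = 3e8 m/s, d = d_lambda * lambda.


lambda = c / f = 3.0000e+08 / 5.0036e+09 = 0.05995683 m
d = 0.88500 * 0.05995683 = 0.05306 m

0.05306 m


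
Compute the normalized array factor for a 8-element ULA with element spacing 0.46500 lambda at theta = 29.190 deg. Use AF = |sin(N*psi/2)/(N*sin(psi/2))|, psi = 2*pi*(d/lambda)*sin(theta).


psi = 2*pi*0.46500*sin(29.190 deg) = 1.424925 rad
AF = |sin(8*1.424925/2) / (8*sin(1.424925/2))| = 0.1053

0.1053


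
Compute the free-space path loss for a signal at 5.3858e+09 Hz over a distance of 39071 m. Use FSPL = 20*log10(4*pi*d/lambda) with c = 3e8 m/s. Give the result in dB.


lambda = c / f = 3.0000e+08 / 5.3858e+09 = 0.05570203 m
FSPL = 20 * log10(4*pi*39071/0.05570203) = 138.9 dB

138.9 dB


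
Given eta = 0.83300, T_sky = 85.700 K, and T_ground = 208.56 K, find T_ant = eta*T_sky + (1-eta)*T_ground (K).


T_ant = 0.83300 * 85.700 + (1 - 0.83300) * 208.56 = 106.2 K

106.2 K


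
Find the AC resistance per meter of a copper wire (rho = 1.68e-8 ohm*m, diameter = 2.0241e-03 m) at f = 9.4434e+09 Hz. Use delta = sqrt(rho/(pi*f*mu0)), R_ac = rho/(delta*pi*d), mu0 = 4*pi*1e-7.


delta = sqrt(1.68e-8 / (pi * 9.4434e+09 * 4*pi*1e-7)) = 6.712906e-07 m
R_ac = 1.68e-8 / (6.712906e-07 * pi * 2.0241e-03) = 3.936 ohm/m

3.936 ohm/m


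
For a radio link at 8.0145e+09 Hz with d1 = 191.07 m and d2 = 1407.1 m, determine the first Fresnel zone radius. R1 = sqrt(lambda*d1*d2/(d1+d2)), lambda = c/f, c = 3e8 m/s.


lambda = c / f = 3.0000e+08 / 8.0145e+09 = 0.03743215 m
R1 = sqrt(0.03743215 * 191.07 * 1407.1 / (191.07 + 1407.1)) = 2.509 m

2.509 m


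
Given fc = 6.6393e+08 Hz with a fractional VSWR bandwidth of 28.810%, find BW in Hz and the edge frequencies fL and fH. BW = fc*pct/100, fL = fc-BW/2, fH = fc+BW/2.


BW = 6.6393e+08 * 28.810/100 = 1.912782e+08 Hz
fL = 6.6393e+08 - 1.912782e+08/2 = 5.683e+08 Hz
fH = 6.6393e+08 + 1.912782e+08/2 = 7.596e+08 Hz

BW=1.913e+08 Hz, fL=5.683e+08 Hz, fH=7.596e+08 Hz


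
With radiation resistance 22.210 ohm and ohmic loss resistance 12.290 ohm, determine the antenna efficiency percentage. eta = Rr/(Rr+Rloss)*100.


eta = 22.210 / (22.210 + 12.290) * 100 = 64.38%

64.38%


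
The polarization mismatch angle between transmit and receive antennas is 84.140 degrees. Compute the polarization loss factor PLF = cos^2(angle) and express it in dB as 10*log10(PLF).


PLF_linear = cos^2(84.140 deg) = 0.01042402
PLF_dB = 10 * log10(0.01042402) = -19.82 dB

-19.82 dB


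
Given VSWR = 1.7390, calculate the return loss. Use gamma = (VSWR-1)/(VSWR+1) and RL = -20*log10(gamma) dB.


gamma = (1.7390 - 1) / (1.7390 + 1) = 0.2698065
RL = -20 * log10(0.2698065) = 11.38 dB

11.38 dB


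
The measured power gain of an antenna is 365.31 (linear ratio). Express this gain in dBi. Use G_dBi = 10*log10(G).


G_dBi = 10 * log10(365.31) = 25.63 dBi

25.63 dBi


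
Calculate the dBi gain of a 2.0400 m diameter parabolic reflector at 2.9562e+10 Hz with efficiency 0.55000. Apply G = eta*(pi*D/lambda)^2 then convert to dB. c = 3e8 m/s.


lambda = c / f = 3.0000e+08 / 2.9562e+10 = 0.01014816 m
G_linear = 0.55000 * (pi * 2.0400 / 0.01014816)^2 = 219355.3
G_dBi = 10 * log10(219355.3) = 53.41 dBi

53.41 dBi


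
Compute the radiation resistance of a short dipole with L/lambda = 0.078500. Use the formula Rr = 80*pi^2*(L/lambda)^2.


Rr = 80 * pi^2 * (0.078500)^2 = 80 * 9.869604 * 6.162250e-03 = 4.866 ohm

4.866 ohm


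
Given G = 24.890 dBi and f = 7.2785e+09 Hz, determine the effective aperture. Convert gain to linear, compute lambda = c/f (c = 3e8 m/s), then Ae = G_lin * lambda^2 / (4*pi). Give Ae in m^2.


lambda = c / f = 3.0000e+08 / 7.2785e+09 = 0.04121728 m
G_linear = 10^(24.890/10) = 308.3188
Ae = G_linear * lambda^2 / (4*pi) = 308.3188 * 0.04121728^2 / (4*pi) = 0.04168 m^2

0.04168 m^2
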